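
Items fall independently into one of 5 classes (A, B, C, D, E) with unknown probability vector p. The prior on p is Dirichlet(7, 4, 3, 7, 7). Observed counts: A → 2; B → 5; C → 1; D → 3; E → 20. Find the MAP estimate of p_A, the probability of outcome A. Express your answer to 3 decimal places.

The posterior is Dirichlet(αᵢ + nᵢ) = Dirichlet(9, 9, 4, 10, 27).
For a Dirichlet(a₁,…,a_K) with all aᵢ > 1, the mode has j-th component (aⱼ − 1)/(Σaᵢ − K).
Here Σaᵢ = 59 and K = 5, so p_A = (9 − 1)/(59 − 5) = 8/54 ≈ 0.148.

MAP estimate of p_A = 0.148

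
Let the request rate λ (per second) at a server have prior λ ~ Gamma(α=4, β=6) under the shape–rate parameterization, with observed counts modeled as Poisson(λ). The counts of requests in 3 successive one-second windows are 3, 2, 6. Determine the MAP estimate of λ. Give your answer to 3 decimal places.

Σxᵢ = 3+2+6 = 11, with n = 3.
Posterior ∝ λ^3e^(−6λ) · λ^11e^(−3λ) = λ^14e^(−9λ), i.e. Gamma(shape=15, rate=9).
The mode of a Gamma(a, b) with a ≥ 1 (shape–rate) is (a−1)/b = 14/9 ≈ 1.556.

λ̂_MAP = 1.556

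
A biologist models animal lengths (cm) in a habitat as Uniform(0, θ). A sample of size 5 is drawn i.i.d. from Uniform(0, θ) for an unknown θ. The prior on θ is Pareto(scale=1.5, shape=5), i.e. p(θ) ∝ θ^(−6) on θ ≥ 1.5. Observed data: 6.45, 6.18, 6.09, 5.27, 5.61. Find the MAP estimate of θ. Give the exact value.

The Uniform(0, θ) likelihood is θ^(−n) for θ ≥ max(xᵢ), zero otherwise. Here max(xᵢ) = 6.45.
Posterior ∝ θ^(−6) · θ^(−5) = θ^(−11) on θ ≥ max(1.5, 6.45) = 6.45.
This density is strictly decreasing in θ, so the posterior mode lies at the lower boundary of the support.

θ̂_MAP = 6.45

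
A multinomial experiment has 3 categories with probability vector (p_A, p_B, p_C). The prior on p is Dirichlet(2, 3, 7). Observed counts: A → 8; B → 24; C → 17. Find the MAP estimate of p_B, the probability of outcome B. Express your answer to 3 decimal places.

The posterior is Dirichlet(αᵢ + nᵢ) = Dirichlet(10, 27, 24).
For a Dirichlet(a₁,…,a_K) with all aᵢ > 1, the mode has j-th component (aⱼ − 1)/(Σaᵢ − K).
Here Σaᵢ = 61 and K = 3, so p_B = (27 − 1)/(61 − 3) = 26/58 ≈ 0.448.

MAP estimate of p_B = 0.448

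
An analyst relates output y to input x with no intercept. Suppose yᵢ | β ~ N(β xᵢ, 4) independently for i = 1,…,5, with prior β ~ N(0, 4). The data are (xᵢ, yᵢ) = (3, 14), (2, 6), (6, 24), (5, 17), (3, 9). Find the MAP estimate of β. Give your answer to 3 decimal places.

β̂_MAP = 3.690

log p(β | y) = −Σ(yᵢ − βxᵢ)²/(2·4) − β²/(2·4) + const.
Setting the derivative to zero: Σxᵢ(yᵢ − βxᵢ)/4 − β/4 = 0, so β = Σxᵢyᵢ / (Σxᵢ² + σ²/τ²).
Σxᵢyᵢ = 3·14 + 2·6 + 6·24 + 5·17 + 3·9 = 310; Σxᵢ² = 83; σ²/τ² = 1.
β̂_MAP = 310 / (83 + 1) = 310/84 ≈ 3.690.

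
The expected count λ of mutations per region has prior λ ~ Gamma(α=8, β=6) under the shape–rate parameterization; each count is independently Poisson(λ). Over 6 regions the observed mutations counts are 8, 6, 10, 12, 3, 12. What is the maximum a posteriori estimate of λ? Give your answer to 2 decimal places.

λ̂_MAP = 4.83

Σxᵢ = 8+6+10+12+3+12 = 51, with n = 6.
Posterior ∝ λ^7e^(−6λ) · λ^51e^(−6λ) = λ^58e^(−12λ), i.e. Gamma(shape=59, rate=12).
The mode of a Gamma(a, b) with a ≥ 1 (shape–rate) is (a−1)/b = 58/12 ≈ 4.83.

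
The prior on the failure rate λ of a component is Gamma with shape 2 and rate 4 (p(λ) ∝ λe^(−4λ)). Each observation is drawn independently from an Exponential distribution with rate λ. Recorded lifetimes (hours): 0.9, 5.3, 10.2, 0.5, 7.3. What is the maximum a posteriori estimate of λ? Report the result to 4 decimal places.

λ̂_MAP = 0.2128

The Exponential(rate=λ) likelihood is ∝ λ^n e^(−λΣtᵢ). Here n = 5 and Σtᵢ = 0.9 + 5.3 + 10.2 + 0.5 + 7.3 = 24.2.
Posterior ∝ λe^(−4λ) · λ^5e^(−24.2λ) = λ^6e^(−28.2λ), i.e. Gamma(7, 28.2).
Mode = (a−1)/b = 6/28.2 ≈ 0.2128.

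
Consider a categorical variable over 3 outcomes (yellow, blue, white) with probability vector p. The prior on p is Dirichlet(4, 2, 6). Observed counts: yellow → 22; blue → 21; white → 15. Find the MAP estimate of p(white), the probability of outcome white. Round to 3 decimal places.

The posterior is Dirichlet(αᵢ + nᵢ) = Dirichlet(26, 23, 21).
For a Dirichlet(a₁,…,a_K) with all aᵢ > 1, the mode has j-th component (aⱼ − 1)/(Σaᵢ − K).
Here Σaᵢ = 70 and K = 3, so p(white) = (21 − 1)/(70 − 3) = 20/67 ≈ 0.299.

MAP estimate of p(white) = 0.299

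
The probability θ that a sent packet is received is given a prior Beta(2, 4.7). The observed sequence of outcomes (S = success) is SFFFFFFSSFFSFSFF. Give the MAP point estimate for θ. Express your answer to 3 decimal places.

θ̂_MAP = 0.290

Prior: Beta(2, 4.7).
Data: 5 successes in 16 trials (from the sequence). The binomial likelihood contributes θ^5(1−θ)^11, so the posterior is Beta(2+5, 4.7+11) = Beta(7, 15.7).
For Beta(a, b) with a, b > 1 the mode is (a−1)/(a+b−2) = 6/20.7 ≈ 0.290.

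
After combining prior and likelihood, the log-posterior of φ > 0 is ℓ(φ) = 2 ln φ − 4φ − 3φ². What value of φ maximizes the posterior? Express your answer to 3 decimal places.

ℓ'(φ) = 2/φ − 4 − 6φ. Setting this to zero and multiplying by φ: 6φ² + 4φ − 2 = 0.
φ = (−4 + √(4² + 4·6·2)) / (2·6) = (−4 + √64) / 12 = (−4 + 8)/12 = 1/3.
ℓ''(φ) = −2/φ² − 6 < 0, confirming a maximum.

φ̂_MAP = 0.333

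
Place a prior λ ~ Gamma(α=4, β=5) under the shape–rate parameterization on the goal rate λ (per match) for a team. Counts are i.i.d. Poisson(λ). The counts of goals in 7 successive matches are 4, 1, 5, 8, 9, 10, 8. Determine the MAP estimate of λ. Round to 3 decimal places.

λ̂_MAP = 4.000

Σxᵢ = 4+1+5+8+9+10+8 = 45, with n = 7.
Posterior ∝ λ^3e^(−5λ) · λ^45e^(−7λ) = λ^48e^(−12λ), i.e. Gamma(shape=49, rate=12).
The mode of a Gamma(a, b) with a ≥ 1 (shape–rate) is (a−1)/b = 48/12 ≈ 4.000.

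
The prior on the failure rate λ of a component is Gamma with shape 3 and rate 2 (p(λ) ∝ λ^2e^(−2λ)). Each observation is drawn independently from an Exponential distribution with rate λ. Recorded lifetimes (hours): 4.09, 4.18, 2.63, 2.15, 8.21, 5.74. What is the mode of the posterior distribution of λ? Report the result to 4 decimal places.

The Exponential(rate=λ) likelihood is ∝ λ^n e^(−λΣtᵢ). Here n = 6 and Σtᵢ = 4.09 + 4.18 + 2.63 + 2.15 + 8.21 + 5.74 = 27.
Posterior ∝ λ^2e^(−2λ) · λ^6e^(−27λ) = λ^8e^(−29λ), i.e. Gamma(9, 29).
Mode = (a−1)/b = 8/29 ≈ 0.2759.

λ̂_MAP = 0.2759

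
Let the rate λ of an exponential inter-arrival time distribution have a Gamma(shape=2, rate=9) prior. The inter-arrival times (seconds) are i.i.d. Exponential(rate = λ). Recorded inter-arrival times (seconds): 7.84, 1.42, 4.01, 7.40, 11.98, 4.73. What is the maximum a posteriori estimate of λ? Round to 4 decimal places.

λ̂_MAP = 0.1509

The Exponential(rate=λ) likelihood is ∝ λ^n e^(−λΣtᵢ). Here n = 6 and Σtᵢ = 7.84 + 1.42 + 4.01 + 7.40 + 11.98 + 4.73 = 37.38.
Posterior ∝ λe^(−9λ) · λ^6e^(−37.38λ) = λ^7e^(−46.38λ), i.e. Gamma(8, 46.38).
Mode = (a−1)/b = 7/46.38 ≈ 0.1509.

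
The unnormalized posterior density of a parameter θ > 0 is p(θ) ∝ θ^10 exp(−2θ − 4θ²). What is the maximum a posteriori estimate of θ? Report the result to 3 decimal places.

θ̂_MAP = 1.000

ℓ'(θ) = 10/θ − 2 − 8θ. Setting this to zero and multiplying by θ: 8θ² + 2θ − 10 = 0.
θ = (−2 + √(2² + 4·8·10)) / (2·8) = (−2 + √324) / 16 = (−2 + 18)/16 = 1.
ℓ''(θ) = −10/θ² − 8 < 0, confirming a maximum.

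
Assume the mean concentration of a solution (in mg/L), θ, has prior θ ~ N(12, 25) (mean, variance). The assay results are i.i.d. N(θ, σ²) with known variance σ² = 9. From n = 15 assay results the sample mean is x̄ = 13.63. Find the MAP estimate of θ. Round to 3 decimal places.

θ̂_MAP = 13.592

n = 15, x̄ = 13.63.
For a Normal prior and Normal likelihood with known variance, the posterior is Normal; its mode equals its mean, the precision-weighted average.
Prior precision 1/σ₀² = 1/25 = 0.04; data precision n/σ² = 15/9 = 5/3.
θ̂ = (0.04·12 + (5/3)·13.63) / (0.04 + 5/3) = (6959/300)/(128/75) = 13.591796875 ≈ 13.592.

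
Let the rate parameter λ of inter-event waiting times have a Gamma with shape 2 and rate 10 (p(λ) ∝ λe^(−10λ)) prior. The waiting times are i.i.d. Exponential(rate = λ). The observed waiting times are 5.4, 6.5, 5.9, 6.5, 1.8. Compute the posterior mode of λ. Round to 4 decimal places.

λ̂_MAP = 0.1662

The Exponential(rate=λ) likelihood is ∝ λ^n e^(−λΣtᵢ). Here n = 5 and Σtᵢ = 5.4 + 6.5 + 5.9 + 6.5 + 1.8 = 26.1.
Posterior ∝ λe^(−10λ) · λ^5e^(−26.1λ) = λ^6e^(−36.1λ), i.e. Gamma(7, 36.1).
Mode = (a−1)/b = 6/36.1 ≈ 0.1662.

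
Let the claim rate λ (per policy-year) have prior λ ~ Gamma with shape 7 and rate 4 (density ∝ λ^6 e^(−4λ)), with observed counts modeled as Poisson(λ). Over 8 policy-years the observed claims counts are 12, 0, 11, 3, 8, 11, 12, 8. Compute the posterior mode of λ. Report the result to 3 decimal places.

λ̂_MAP = 5.917

Σxᵢ = 12+0+11+3+8+11+12+8 = 65, with n = 8.
Posterior ∝ λ^6e^(−4λ) · λ^65e^(−8λ) = λ^71e^(−12λ), i.e. Gamma(shape=72, rate=12).
The mode of a Gamma(a, b) with a ≥ 1 (shape–rate) is (a−1)/b = 71/12 ≈ 5.917.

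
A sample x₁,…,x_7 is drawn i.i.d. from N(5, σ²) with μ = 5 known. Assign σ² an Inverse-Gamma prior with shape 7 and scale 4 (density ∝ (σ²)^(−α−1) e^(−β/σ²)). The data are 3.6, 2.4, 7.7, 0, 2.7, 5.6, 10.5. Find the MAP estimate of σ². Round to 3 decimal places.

σ̂²_MAP = 3.692

Sum of squared deviations about the known mean: SS = (3.6−5)² + (2.4−5)² + (7.7−5)² + (0−5)² + (2.7−5)² + (5.6−5)² + (10.5−5)² = 76.91.
The Normal likelihood contributes (σ²)^(−n/2) exp(−SS/(2σ²)), so the posterior is Inverse-Gamma(α + n/2, β + SS/2) = Inverse-Gamma(10.5, 42.455).
The mode of Inverse-Gamma(a, b) is b/(a+1) = 42.455/11.5 ≈ 3.692.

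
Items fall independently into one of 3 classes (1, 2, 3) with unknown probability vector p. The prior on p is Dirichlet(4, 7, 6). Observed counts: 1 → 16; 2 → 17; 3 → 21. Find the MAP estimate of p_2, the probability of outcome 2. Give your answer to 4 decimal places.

MAP estimate: 0.3382

The posterior is Dirichlet(αᵢ + nᵢ) = Dirichlet(20, 24, 27).
For a Dirichlet(a₁,…,a_K) with all aᵢ > 1, the mode has j-th component (aⱼ − 1)/(Σaᵢ − K).
Here Σaᵢ = 71 and K = 3, so p_2 = (24 − 1)/(71 − 3) = 23/68 ≈ 0.3382.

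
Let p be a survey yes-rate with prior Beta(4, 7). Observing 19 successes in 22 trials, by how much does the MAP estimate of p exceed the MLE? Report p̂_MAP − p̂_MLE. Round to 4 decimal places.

MAP − MLE = -0.1540

Posterior is Beta(23, 10); MAP = (23−1)/(33−2) = 22/31 ≈ 0.70968.
MLE ignores the prior: p̂_MLE = k/n = 19/22 ≈ 0.86364.
Difference = 22/31 − 19/22 = -105/682 ≈ -0.1540.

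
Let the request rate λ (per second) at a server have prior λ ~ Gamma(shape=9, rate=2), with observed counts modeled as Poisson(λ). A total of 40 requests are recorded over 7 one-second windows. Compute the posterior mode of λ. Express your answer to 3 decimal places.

Σxᵢ = 40, n = 7.
Posterior ∝ λ^8e^(−2λ) · λ^40e^(−7λ) = λ^48e^(−9λ), i.e. Gamma(shape=49, rate=9).
The mode of a Gamma(a, b) with a ≥ 1 (shape–rate) is (a−1)/b = 48/9 ≈ 5.333.

λ̂_MAP = 5.333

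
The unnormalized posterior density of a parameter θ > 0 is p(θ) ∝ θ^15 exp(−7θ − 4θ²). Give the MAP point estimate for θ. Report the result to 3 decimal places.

ℓ'(θ) = 15/θ − 7 − 8θ. Setting this to zero and multiplying by θ: 8θ² + 7θ − 15 = 0.
θ = (−7 + √(7² + 4·8·15)) / (2·8) = (−7 + √529) / 16 = (−7 + 23)/16 = 1.
ℓ''(θ) = −15/θ² − 8 < 0, confirming a maximum.

θ̂_MAP = 1.000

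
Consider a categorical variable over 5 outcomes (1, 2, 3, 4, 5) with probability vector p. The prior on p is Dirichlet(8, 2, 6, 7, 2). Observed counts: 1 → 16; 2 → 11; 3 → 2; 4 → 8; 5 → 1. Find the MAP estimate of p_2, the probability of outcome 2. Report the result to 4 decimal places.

MAP estimate: 0.2069

The posterior is Dirichlet(αᵢ + nᵢ) = Dirichlet(24, 13, 8, 15, 3).
For a Dirichlet(a₁,…,a_K) with all aᵢ > 1, the mode has j-th component (aⱼ − 1)/(Σaᵢ − K).
Here Σaᵢ = 63 and K = 5, so p_2 = (13 − 1)/(63 − 5) = 12/58 ≈ 0.2069.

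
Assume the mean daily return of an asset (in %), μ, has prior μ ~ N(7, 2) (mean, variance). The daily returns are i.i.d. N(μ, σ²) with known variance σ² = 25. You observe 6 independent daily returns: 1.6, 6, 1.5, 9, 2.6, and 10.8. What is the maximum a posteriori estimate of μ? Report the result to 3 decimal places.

μ̂_MAP = 6.432

n = 6; x̄ = (1.6 + 6 + 1.5 + 9 + 2.6 + 10.8)/6 = 31.5/6 = 5.25.
For a Normal prior and Normal likelihood with known variance, the posterior is Normal; its mode equals its mean, the precision-weighted average.
Prior precision 1/σ₀² = 1/2 = 0.5; data precision n/σ² = 6/25 = 0.24.
μ̂ = (0.5·7 + 0.24·5.25) / (0.5 + 0.24) = 4.76/0.74 = 238/37 ≈ 6.432.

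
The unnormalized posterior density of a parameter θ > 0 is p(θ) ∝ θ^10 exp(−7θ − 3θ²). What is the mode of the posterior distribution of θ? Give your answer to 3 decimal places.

θ̂_MAP = 0.833

ℓ'(θ) = 10/θ − 7 − 6θ. Setting this to zero and multiplying by θ: 6θ² + 7θ − 10 = 0.
θ = (−7 + √(7² + 4·6·10)) / (2·6) = (−7 + √289) / 12 = (−7 + 17)/12 = 5/6.
ℓ''(θ) = −10/θ² − 6 < 0, confirming a maximum.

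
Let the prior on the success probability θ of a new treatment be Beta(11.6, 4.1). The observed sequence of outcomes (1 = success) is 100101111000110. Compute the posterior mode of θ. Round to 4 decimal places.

θ̂_MAP = 0.6481

Prior: Beta(11.6, 4.1).
Data: 8 successes in 15 trials (from the sequence). The binomial likelihood contributes θ^8(1−θ)^7, so the posterior is Beta(11.6+8, 4.1+7) = Beta(19.6, 11.1).
For Beta(a, b) with a, b > 1 the mode is (a−1)/(a+b−2) = 18.6/28.7 ≈ 0.6481.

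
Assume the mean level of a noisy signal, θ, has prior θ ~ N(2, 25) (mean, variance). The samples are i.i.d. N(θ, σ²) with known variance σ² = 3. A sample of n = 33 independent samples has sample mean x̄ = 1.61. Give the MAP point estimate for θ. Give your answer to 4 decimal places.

θ̂_MAP = 1.6114

n = 33, x̄ = 1.61.
For a Normal prior and Normal likelihood with known variance, the posterior is Normal; its mode equals its mean, the precision-weighted average.
Prior precision 1/σ₀² = 1/25 = 0.04; data precision n/σ² = 33/3 = 11.
θ̂ = (0.04·2 + 11·1.61) / (0.04 + 11) = 17.79/11.04 = 593/368 ≈ 1.6114.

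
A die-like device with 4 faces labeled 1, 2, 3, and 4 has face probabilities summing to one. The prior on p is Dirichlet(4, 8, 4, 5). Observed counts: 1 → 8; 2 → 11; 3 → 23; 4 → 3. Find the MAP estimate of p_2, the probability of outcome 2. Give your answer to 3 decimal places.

The posterior is Dirichlet(αᵢ + nᵢ) = Dirichlet(12, 19, 27, 8).
For a Dirichlet(a₁,…,a_K) with all aᵢ > 1, the mode has j-th component (aⱼ − 1)/(Σaᵢ − K).
Here Σaᵢ = 66 and K = 4, so p_2 = (19 − 1)/(66 − 4) = 18/62 ≈ 0.290.

MAP estimate: 0.290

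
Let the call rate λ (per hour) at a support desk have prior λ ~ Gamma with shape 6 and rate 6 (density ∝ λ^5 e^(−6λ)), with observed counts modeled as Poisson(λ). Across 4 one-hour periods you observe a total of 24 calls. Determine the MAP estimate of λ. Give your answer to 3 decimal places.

Σxᵢ = 24, n = 4.
Posterior ∝ λ^5e^(−6λ) · λ^24e^(−4λ) = λ^29e^(−10λ), i.e. Gamma(shape=30, rate=10).
The mode of a Gamma(a, b) with a ≥ 1 (shape–rate) is (a−1)/b = 29/10 ≈ 2.900.

λ̂_MAP = 2.900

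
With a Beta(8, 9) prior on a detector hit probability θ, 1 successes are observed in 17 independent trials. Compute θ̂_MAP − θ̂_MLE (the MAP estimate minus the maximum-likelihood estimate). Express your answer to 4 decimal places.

Posterior is Beta(9, 25); MAP = (9−1)/(34−2) = 8/32 ≈ 0.25000.
MLE ignores the prior: θ̂_MLE = k/n = 1/17 ≈ 0.05882.
Difference = 8/32 − 1/17 = 13/68 ≈ 0.1912.

MAP − MLE = 0.1912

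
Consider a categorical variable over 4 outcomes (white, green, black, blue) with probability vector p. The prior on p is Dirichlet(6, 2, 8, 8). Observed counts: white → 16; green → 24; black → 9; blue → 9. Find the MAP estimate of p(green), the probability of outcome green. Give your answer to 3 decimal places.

MAP estimate of p(green) = 0.321

The posterior is Dirichlet(αᵢ + nᵢ) = Dirichlet(22, 26, 17, 17).
For a Dirichlet(a₁,…,a_K) with all aᵢ > 1, the mode has j-th component (aⱼ − 1)/(Σaᵢ − K).
Here Σaᵢ = 82 and K = 4, so p(green) = (26 − 1)/(82 − 4) = 25/78 ≈ 0.321.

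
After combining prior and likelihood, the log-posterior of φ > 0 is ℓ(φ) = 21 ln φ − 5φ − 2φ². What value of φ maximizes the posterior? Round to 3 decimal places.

ℓ'(φ) = 21/φ − 5 − 4φ. Setting this to zero and multiplying by φ: 4φ² + 5φ − 21 = 0.
φ = (−5 + √(5² + 4·4·21)) / (2·4) = (−5 + √361) / 8 = (−5 + 19)/8 = 7/4.
ℓ''(φ) = −21/φ² − 4 < 0, confirming a maximum.

φ̂_MAP = 1.750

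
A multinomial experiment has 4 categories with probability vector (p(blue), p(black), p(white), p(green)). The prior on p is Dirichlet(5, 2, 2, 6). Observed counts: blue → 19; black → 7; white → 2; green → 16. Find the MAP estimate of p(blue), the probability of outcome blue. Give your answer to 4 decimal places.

The posterior is Dirichlet(αᵢ + nᵢ) = Dirichlet(24, 9, 4, 22).
For a Dirichlet(a₁,…,a_K) with all aᵢ > 1, the mode has j-th component (aⱼ − 1)/(Σaᵢ − K).
Here Σaᵢ = 59 and K = 4, so p(blue) = (24 − 1)/(59 − 4) = 23/55 ≈ 0.4182.

MAP estimate of p(blue) = 0.4182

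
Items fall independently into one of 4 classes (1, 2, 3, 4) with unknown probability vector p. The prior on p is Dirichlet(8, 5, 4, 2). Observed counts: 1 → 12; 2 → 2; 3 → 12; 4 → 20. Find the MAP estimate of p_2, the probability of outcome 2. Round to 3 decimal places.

The posterior is Dirichlet(αᵢ + nᵢ) = Dirichlet(20, 7, 16, 22).
For a Dirichlet(a₁,…,a_K) with all aᵢ > 1, the mode has j-th component (aⱼ − 1)/(Σaᵢ − K).
Here Σaᵢ = 65 and K = 4, so p_2 = (7 − 1)/(65 − 4) = 6/61 ≈ 0.098.

MAP estimate: 0.098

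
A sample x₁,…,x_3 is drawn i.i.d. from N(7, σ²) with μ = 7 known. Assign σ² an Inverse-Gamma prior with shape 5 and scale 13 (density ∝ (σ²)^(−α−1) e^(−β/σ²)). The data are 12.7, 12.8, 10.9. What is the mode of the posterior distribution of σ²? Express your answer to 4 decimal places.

Sum of squared deviations about the known mean: SS = (12.7−7)² + (12.8−7)² + (10.9−7)² = 81.34.
The Normal likelihood contributes (σ²)^(−n/2) exp(−SS/(2σ²)), so the posterior is Inverse-Gamma(α + n/2, β + SS/2) = Inverse-Gamma(6.5, 53.67).
The mode of Inverse-Gamma(a, b) is b/(a+1) = 53.67/7.5 ≈ 7.1560.

σ̂²_MAP = 7.1560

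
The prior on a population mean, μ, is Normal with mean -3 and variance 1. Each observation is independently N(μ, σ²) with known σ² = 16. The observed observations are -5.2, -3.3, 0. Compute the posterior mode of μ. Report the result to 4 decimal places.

μ̂_MAP = -2.9737

n = 3; x̄ = ((-5.2) + (-3.3) + 0)/3 = -8.5/3 = -17/6 ≈ -2.8333.
For a Normal prior and Normal likelihood with known variance, the posterior is Normal; its mode equals its mean, the precision-weighted average.
Prior precision 1/σ₀² = 1/1 = 1; data precision n/σ² = 3/16 = 0.1875.
μ̂ = (1·(-3) + 0.1875·(-17/6)) / (1 + 0.1875) = (-3.53125)/1.1875 = -113/38 ≈ -2.9737.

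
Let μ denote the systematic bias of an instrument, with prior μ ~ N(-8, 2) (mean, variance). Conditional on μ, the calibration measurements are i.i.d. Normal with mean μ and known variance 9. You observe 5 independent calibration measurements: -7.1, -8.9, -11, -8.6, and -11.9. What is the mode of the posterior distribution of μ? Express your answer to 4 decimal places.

n = 5; x̄ = ((-7.1) + (-8.9) + (-11) + (-8.6) + (-11.9))/5 = -47.5/5 = -9.5.
For a Normal prior and Normal likelihood with known variance, the posterior is Normal; its mode equals its mean, the precision-weighted average.
Prior precision 1/σ₀² = 1/2 = 0.5; data precision n/σ² = 5/9.
μ̂ = (0.5·(-8) + (5/9)·(-9.5)) / (0.5 + 5/9) = (-167/18)/(19/18) = -167/19 ≈ -8.7895.

μ̂_MAP = -8.7895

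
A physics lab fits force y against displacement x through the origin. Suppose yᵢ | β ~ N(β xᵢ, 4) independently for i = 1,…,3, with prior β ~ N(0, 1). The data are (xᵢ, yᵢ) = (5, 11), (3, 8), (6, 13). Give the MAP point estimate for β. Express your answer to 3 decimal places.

log p(β | y) = −Σ(yᵢ − βxᵢ)²/(2·4) − β²/(2·1) + const.
Setting the derivative to zero: Σxᵢ(yᵢ − βxᵢ)/4 − β/1 = 0, so β = Σxᵢyᵢ / (Σxᵢ² + σ²/τ²).
Σxᵢyᵢ = 5·11 + 3·8 + 6·13 = 157; Σxᵢ² = 70; σ²/τ² = 4.
β̂_MAP = 157 / (70 + 4) = 157/74 ≈ 2.122.

β̂_MAP = 2.122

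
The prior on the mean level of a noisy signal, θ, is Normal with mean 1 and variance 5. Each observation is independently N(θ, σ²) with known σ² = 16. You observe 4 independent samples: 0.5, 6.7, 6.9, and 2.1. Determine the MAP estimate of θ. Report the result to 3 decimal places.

θ̂_MAP = 2.694

n = 4; x̄ = (0.5 + 6.7 + 6.9 + 2.1)/4 = 16.2/4 = 4.05.
For a Normal prior and Normal likelihood with known variance, the posterior is Normal; its mode equals its mean, the precision-weighted average.
Prior precision 1/σ₀² = 1/5 = 0.2; data precision n/σ² = 4/16 = 0.25.
θ̂ = (0.2·1 + 0.25·4.05) / (0.2 + 0.25) = 1.2125/0.45 = 97/36 ≈ 2.694.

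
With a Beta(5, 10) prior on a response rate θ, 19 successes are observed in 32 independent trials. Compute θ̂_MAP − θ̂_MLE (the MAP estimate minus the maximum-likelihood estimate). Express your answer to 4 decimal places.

Posterior is Beta(24, 23); MAP = (24−1)/(47−2) = 23/45 ≈ 0.51111.
MLE ignores the prior: θ̂_MLE = k/n = 19/32 ≈ 0.59375.
Difference = 23/45 − 19/32 = -119/1440 ≈ -0.0826.

MAP − MLE = -0.0826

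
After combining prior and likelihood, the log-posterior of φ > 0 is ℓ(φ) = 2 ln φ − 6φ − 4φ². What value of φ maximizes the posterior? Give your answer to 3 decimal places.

φ̂_MAP = 0.250

ℓ'(φ) = 2/φ − 6 − 8φ. Setting this to zero and multiplying by φ: 8φ² + 6φ − 2 = 0.
φ = (−6 + √(6² + 4·8·2)) / (2·8) = (−6 + √100) / 16 = (−6 + 10)/16 = 1/4.
ℓ''(φ) = −2/φ² − 8 < 0, confirming a maximum.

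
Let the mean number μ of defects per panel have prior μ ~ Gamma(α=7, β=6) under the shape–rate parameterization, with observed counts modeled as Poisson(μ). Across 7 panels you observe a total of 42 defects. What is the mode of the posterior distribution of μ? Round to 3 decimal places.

μ̂_MAP = 3.692

Σxᵢ = 42, n = 7.
Posterior ∝ μ^6e^(−6μ) · μ^42e^(−7μ) = μ^48e^(−13μ), i.e. Gamma(shape=49, rate=13).
The mode of a Gamma(a, b) with a ≥ 1 (shape–rate) is (a−1)/b = 48/13 ≈ 3.692.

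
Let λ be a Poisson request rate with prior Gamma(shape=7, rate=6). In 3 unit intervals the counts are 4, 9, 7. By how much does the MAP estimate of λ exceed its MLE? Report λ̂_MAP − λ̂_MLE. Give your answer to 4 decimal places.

Σxᵢ = 20. Posterior is Gamma(27, 9); MAP = (27−1)/9 = 26/9 ≈ 2.88889.
MLE = x̄ = 20/3 ≈ 6.66667.
Difference = 26/9 − 20/3 = -34/9 ≈ -3.7778.

MAP − MLE = -3.7778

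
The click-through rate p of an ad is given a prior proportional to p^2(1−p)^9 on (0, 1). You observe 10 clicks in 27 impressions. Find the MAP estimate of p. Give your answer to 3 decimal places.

p̂_MAP = 0.316

The prior density ∝ p^2(1−p)^9 is the kernel of Beta(3, 10).
Data: 10 successes in 27 trials. The binomial likelihood contributes p^10(1−p)^17, so the posterior is Beta(3+10, 10+17) = Beta(13, 27).
For Beta(a, b) with a, b > 1 the mode is (a−1)/(a+b−2) = 12/38 ≈ 0.316.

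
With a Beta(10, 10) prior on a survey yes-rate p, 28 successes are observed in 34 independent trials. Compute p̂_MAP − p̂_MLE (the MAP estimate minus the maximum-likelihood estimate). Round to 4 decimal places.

MAP − MLE = -0.1120

Posterior is Beta(38, 16); MAP = (38−1)/(54−2) = 37/52 ≈ 0.71154.
MLE ignores the prior: p̂_MLE = k/n = 28/34 ≈ 0.82353.
Difference = 37/52 − 28/34 = -99/884 ≈ -0.1120.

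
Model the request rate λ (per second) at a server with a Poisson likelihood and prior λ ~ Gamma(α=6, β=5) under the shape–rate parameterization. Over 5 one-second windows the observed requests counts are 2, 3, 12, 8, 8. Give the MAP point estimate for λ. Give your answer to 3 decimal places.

Σxᵢ = 2+3+12+8+8 = 33, with n = 5.
Posterior ∝ λ^5e^(−5λ) · λ^33e^(−5λ) = λ^38e^(−10λ), i.e. Gamma(shape=39, rate=10).
The mode of a Gamma(a, b) with a ≥ 1 (shape–rate) is (a−1)/b = 38/10 ≈ 3.800.

λ̂_MAP = 3.800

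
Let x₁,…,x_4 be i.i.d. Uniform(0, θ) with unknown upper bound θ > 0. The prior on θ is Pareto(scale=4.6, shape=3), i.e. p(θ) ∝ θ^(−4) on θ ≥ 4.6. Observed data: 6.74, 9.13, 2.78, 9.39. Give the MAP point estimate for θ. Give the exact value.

The Uniform(0, θ) likelihood is θ^(−n) for θ ≥ max(xᵢ), zero otherwise. Here max(xᵢ) = 9.39.
Posterior ∝ θ^(−4) · θ^(−4) = θ^(−8) on θ ≥ max(4.6, 9.39) = 9.39.
This density is strictly decreasing in θ, so the posterior mode lies at the lower boundary of the support.

θ̂_MAP = 9.39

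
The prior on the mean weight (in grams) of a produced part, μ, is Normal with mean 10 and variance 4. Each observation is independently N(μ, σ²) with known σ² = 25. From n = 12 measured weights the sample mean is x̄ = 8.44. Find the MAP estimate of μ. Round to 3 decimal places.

n = 12, x̄ = 8.44.
For a Normal prior and Normal likelihood with known variance, the posterior is Normal; its mode equals its mean, the precision-weighted average.
Prior precision 1/σ₀² = 1/4 = 0.25; data precision n/σ² = 12/25 = 0.48.
μ̂ = (0.25·10 + 0.48·8.44) / (0.25 + 0.48) = 6.5512/0.73 = 16378/1825 ≈ 8.974.

μ̂_MAP = 8.974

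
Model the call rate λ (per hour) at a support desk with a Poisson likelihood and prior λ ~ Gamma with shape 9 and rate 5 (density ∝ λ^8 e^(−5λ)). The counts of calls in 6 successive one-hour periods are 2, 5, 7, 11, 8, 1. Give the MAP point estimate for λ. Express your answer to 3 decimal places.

λ̂_MAP = 3.818

Σxᵢ = 2+5+7+11+8+1 = 34, with n = 6.
Posterior ∝ λ^8e^(−5λ) · λ^34e^(−6λ) = λ^42e^(−11λ), i.e. Gamma(shape=43, rate=11).
The mode of a Gamma(a, b) with a ≥ 1 (shape–rate) is (a−1)/b = 42/11 ≈ 3.818.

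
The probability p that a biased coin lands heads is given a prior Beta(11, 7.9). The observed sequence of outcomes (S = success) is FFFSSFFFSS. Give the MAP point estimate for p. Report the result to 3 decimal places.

Prior: Beta(11, 7.9).
Data: 4 successes in 10 trials (from the sequence). The binomial likelihood contributes p^4(1−p)^6, so the posterior is Beta(11+4, 7.9+6) = Beta(15, 13.9).
For Beta(a, b) with a, b > 1 the mode is (a−1)/(a+b−2) = 14/26.9 ≈ 0.520.

p̂_MAP = 0.520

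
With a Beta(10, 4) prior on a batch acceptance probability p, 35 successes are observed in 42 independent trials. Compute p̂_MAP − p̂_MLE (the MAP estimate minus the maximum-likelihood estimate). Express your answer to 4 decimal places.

Posterior is Beta(45, 11); MAP = (45−1)/(56−2) = 44/54 ≈ 0.81481.
MLE ignores the prior: p̂_MLE = k/n = 35/42 ≈ 0.83333.
Difference = 44/54 − 35/42 = -1/54 ≈ -0.0185.

MAP − MLE = -0.0185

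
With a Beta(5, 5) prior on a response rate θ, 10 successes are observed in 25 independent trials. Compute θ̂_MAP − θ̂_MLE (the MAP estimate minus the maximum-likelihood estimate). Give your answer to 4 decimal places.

Posterior is Beta(15, 20); MAP = (15−1)/(35−2) = 14/33 ≈ 0.42424.
MLE ignores the prior: θ̂_MLE = k/n = 10/25 ≈ 0.40000.
Difference = 14/33 − 10/25 = 4/165 ≈ 0.0242.

MAP − MLE = 0.0242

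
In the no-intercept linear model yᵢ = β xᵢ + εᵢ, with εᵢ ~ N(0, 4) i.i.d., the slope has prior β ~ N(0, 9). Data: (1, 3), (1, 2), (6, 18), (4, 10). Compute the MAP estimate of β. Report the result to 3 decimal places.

β̂_MAP = 2.810

log p(β | y) = −Σ(yᵢ − βxᵢ)²/(2·4) − β²/(2·9) + const.
Setting the derivative to zero: Σxᵢ(yᵢ − βxᵢ)/4 − β/9 = 0, so β = Σxᵢyᵢ / (Σxᵢ² + σ²/τ²).
Σxᵢyᵢ = 1·3 + 1·2 + 6·18 + 4·10 = 153; Σxᵢ² = 54; σ²/τ² = 4/9.
β̂_MAP = 153 / (54 + 4/9) = 153/(490/9) = 1377/490 ≈ 2.810.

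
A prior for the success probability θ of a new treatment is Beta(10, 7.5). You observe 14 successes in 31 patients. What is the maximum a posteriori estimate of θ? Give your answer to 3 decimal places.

θ̂_MAP = 0.495

Prior: Beta(10, 7.5).
Data: 14 successes in 31 trials. The binomial likelihood contributes θ^14(1−θ)^17, so the posterior is Beta(10+14, 7.5+17) = Beta(24, 24.5).
For Beta(a, b) with a, b > 1 the mode is (a−1)/(a+b−2) = 23/46.5 ≈ 0.495.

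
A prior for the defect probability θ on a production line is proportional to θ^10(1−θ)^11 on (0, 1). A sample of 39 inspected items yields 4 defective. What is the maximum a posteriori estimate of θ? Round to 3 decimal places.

The prior density ∝ θ^10(1−θ)^11 is the kernel of Beta(11, 12).
Data: 4 successes in 39 trials. The binomial likelihood contributes θ^4(1−θ)^35, so the posterior is Beta(11+4, 12+35) = Beta(15, 47).
For Beta(a, b) with a, b > 1 the mode is (a−1)/(a+b−2) = 14/60 ≈ 0.233.

θ̂_MAP = 0.233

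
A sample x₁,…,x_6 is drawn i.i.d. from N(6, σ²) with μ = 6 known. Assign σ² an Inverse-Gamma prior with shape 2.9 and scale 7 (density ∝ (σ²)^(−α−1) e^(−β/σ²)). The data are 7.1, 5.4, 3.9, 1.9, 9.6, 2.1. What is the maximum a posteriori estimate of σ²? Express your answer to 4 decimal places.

Sum of squared deviations about the known mean: SS = (7.1−6)² + (5.4−6)² + (3.9−6)² + (1.9−6)² + (9.6−6)² + (2.1−6)² = 50.96.
The Normal likelihood contributes (σ²)^(−n/2) exp(−SS/(2σ²)), so the posterior is Inverse-Gamma(α + n/2, β + SS/2) = Inverse-Gamma(5.9, 32.48).
The mode of Inverse-Gamma(a, b) is b/(a+1) = 32.48/6.9 ≈ 4.7072.

σ̂²_MAP = 4.7072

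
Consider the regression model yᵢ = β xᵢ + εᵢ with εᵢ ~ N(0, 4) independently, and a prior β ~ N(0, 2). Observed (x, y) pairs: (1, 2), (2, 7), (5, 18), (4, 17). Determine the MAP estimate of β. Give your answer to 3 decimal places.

log p(β | y) = −Σ(yᵢ − βxᵢ)²/(2·4) − β²/(2·2) + const.
Setting the derivative to zero: Σxᵢ(yᵢ − βxᵢ)/4 − β/2 = 0, so β = Σxᵢyᵢ / (Σxᵢ² + σ²/τ²).
Σxᵢyᵢ = 1·2 + 2·7 + 5·18 + 4·17 = 174; Σxᵢ² = 46; σ²/τ² = 2.
β̂_MAP = 174 / (46 + 2) = 174/48 ≈ 3.625.

β̂_MAP = 3.625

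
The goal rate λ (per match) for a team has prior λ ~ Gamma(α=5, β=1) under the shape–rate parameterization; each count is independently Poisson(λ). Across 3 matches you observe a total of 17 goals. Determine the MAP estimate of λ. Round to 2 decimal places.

λ̂_MAP = 5.25

Σxᵢ = 17, n = 3.
Posterior ∝ λ^4e^(−1λ) · λ^17e^(−3λ) = λ^21e^(−4λ), i.e. Gamma(shape=22, rate=4).
The mode of a Gamma(a, b) with a ≥ 1 (shape–rate) is (a−1)/b = 21/4 ≈ 5.25.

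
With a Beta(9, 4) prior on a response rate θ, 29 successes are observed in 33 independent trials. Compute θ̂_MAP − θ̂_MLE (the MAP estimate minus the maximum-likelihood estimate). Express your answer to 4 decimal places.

Posterior is Beta(38, 8); MAP = (38−1)/(46−2) = 37/44 ≈ 0.84091.
MLE ignores the prior: θ̂_MLE = k/n = 29/33 ≈ 0.87879.
Difference = 37/44 − 29/33 = -5/132 ≈ -0.0379.

MAP − MLE = -0.0379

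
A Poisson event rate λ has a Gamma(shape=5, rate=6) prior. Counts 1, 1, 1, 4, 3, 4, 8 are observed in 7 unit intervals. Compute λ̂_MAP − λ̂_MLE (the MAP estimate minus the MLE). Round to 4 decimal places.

MAP − MLE = -1.1429

Σxᵢ = 22. Posterior is Gamma(27, 13); MAP = (27−1)/13 = 26/13 ≈ 2.00000.
MLE = x̄ = 22/7 ≈ 3.14286.
Difference = 26/13 − 22/7 = -8/7 ≈ -1.1429.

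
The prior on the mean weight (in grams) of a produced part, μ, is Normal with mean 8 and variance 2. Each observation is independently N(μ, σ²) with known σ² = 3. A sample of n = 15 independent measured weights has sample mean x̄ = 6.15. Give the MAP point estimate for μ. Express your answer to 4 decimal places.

μ̂_MAP = 6.3182

n = 15, x̄ = 6.15.
For a Normal prior and Normal likelihood with known variance, the posterior is Normal; its mode equals its mean, the precision-weighted average.
Prior precision 1/σ₀² = 1/2 = 0.5; data precision n/σ² = 15/3 = 5.
μ̂ = (0.5·8 + 5·6.15) / (0.5 + 5) = 34.75/5.5 = 139/22 ≈ 6.3182.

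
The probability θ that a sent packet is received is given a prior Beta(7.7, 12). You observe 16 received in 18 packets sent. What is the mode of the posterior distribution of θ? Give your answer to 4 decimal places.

Prior: Beta(7.7, 12).
Data: 16 successes in 18 trials. The binomial likelihood contributes θ^16(1−θ)^2, so the posterior is Beta(7.7+16, 12+2) = Beta(23.7, 14).
For Beta(a, b) with a, b > 1 the mode is (a−1)/(a+b−2) = 22.7/35.7 ≈ 0.6359.

θ̂_MAP = 0.6359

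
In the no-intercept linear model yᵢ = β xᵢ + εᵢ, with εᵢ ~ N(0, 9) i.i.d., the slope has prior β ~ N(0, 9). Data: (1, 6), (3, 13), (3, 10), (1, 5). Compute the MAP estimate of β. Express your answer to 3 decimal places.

β̂_MAP = 3.810

log p(β | y) = −Σ(yᵢ − βxᵢ)²/(2·9) − β²/(2·9) + const.
Setting the derivative to zero: Σxᵢ(yᵢ − βxᵢ)/9 − β/9 = 0, so β = Σxᵢyᵢ / (Σxᵢ² + σ²/τ²).
Σxᵢyᵢ = 1·6 + 3·13 + 3·10 + 1·5 = 80; Σxᵢ² = 20; σ²/τ² = 1.
β̂_MAP = 80 / (20 + 1) = 80/21 ≈ 3.810.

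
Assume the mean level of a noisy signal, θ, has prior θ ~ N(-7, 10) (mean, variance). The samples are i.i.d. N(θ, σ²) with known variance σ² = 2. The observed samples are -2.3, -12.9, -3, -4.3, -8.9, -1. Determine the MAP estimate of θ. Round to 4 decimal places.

n = 6; x̄ = ((-2.3) + (-12.9) + (-3) + (-4.3) + (-8.9) + (-1))/6 = -32.4/6 = -5.4.
For a Normal prior and Normal likelihood with known variance, the posterior is Normal; its mode equals its mean, the precision-weighted average.
Prior precision 1/σ₀² = 1/10 = 0.1; data precision n/σ² = 6/2 = 3.
θ̂ = (0.1·(-7) + 3·(-5.4)) / (0.1 + 3) = (-16.9)/3.1 = -169/31 ≈ -5.4516.

θ̂_MAP = -5.4516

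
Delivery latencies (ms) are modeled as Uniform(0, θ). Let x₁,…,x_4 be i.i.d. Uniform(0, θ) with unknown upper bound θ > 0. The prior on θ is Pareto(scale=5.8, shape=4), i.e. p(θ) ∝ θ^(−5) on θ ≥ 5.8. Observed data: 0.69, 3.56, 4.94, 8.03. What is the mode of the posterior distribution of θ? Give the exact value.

The Uniform(0, θ) likelihood is θ^(−n) for θ ≥ max(xᵢ), zero otherwise. Here max(xᵢ) = 8.03.
Posterior ∝ θ^(−5) · θ^(−4) = θ^(−9) on θ ≥ max(5.8, 8.03) = 8.03.
This density is strictly decreasing in θ, so the posterior mode lies at the lower boundary of the support.

θ̂_MAP = 8.03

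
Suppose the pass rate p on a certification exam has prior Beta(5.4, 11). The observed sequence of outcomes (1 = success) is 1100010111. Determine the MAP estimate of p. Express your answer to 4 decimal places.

p̂_MAP = 0.4262

Prior: Beta(5.4, 11).
Data: 6 successes in 10 trials (from the sequence). The binomial likelihood contributes p^6(1−p)^4, so the posterior is Beta(5.4+6, 11+4) = Beta(11.4, 15).
For Beta(a, b) with a, b > 1 the mode is (a−1)/(a+b−2) = 10.4/24.4 ≈ 0.4262.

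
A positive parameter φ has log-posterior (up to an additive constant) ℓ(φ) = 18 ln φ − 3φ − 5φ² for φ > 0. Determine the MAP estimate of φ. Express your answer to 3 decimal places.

φ̂_MAP = 1.200

ℓ'(φ) = 18/φ − 3 − 10φ. Setting this to zero and multiplying by φ: 10φ² + 3φ − 18 = 0.
φ = (−3 + √(3² + 4·10·18)) / (2·10) = (−3 + √729) / 20 = (−3 + 27)/20 = 6/5.
ℓ''(φ) = −18/φ² − 10 < 0, confirming a maximum.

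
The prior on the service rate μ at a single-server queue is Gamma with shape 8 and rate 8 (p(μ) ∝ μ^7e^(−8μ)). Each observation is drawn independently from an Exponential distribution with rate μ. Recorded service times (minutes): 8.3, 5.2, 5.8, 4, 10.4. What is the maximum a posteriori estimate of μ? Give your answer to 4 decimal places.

μ̂_MAP = 0.2878

The Exponential(rate=μ) likelihood is ∝ μ^n e^(−μΣtᵢ). Here n = 5 and Σtᵢ = 8.3 + 5.2 + 5.8 + 4 + 10.4 = 33.7.
Posterior ∝ μ^7e^(−8μ) · μ^5e^(−33.7μ) = μ^12e^(−41.7μ), i.e. Gamma(13, 41.7).
Mode = (a−1)/b = 12/41.7 ≈ 0.2878.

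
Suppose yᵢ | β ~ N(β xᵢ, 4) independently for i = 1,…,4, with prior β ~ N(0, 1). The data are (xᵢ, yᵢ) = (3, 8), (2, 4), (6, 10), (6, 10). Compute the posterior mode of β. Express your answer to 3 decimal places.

β̂_MAP = 1.708

log p(β | y) = −Σ(yᵢ − βxᵢ)²/(2·4) − β²/(2·1) + const.
Setting the derivative to zero: Σxᵢ(yᵢ − βxᵢ)/4 − β/1 = 0, so β = Σxᵢyᵢ / (Σxᵢ² + σ²/τ²).
Σxᵢyᵢ = 3·8 + 2·4 + 6·10 + 6·10 = 152; Σxᵢ² = 85; σ²/τ² = 4.
β̂_MAP = 152 / (85 + 4) = 152/89 ≈ 1.708.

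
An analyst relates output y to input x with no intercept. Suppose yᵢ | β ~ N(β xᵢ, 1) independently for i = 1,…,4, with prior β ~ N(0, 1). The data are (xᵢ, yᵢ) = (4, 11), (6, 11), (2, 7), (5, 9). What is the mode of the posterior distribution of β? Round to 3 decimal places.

log p(β | y) = −Σ(yᵢ − βxᵢ)²/(2·1) − β²/(2·1) + const.
Setting the derivative to zero: Σxᵢ(yᵢ − βxᵢ)/1 − β/1 = 0, so β = Σxᵢyᵢ / (Σxᵢ² + σ²/τ²).
Σxᵢyᵢ = 4·11 + 6·11 + 2·7 + 5·9 = 169; Σxᵢ² = 81; σ²/τ² = 1.
β̂_MAP = 169 / (81 + 1) = 169/82 ≈ 2.061.

β̂_MAP = 2.061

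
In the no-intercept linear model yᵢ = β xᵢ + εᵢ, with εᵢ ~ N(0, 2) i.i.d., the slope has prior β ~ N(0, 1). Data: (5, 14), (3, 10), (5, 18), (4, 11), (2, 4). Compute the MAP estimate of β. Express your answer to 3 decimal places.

log p(β | y) = −Σ(yᵢ − βxᵢ)²/(2·2) − β²/(2·1) + const.
Setting the derivative to zero: Σxᵢ(yᵢ − βxᵢ)/2 − β/1 = 0, so β = Σxᵢyᵢ / (Σxᵢ² + σ²/τ²).
Σxᵢyᵢ = 5·14 + 3·10 + 5·18 + 4·11 + 2·4 = 242; Σxᵢ² = 79; σ²/τ² = 2.
β̂_MAP = 242 / (79 + 2) = 242/81 ≈ 2.988.

β̂_MAP = 2.988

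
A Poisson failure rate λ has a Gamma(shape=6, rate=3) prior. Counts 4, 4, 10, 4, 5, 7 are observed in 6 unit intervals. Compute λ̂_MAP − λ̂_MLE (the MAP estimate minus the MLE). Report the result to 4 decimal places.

MAP − MLE = -1.3333

Σxᵢ = 34. Posterior is Gamma(40, 9); MAP = (40−1)/9 = 39/9 ≈ 4.33333.
MLE = x̄ = 34/6 ≈ 5.66667.
Difference = 39/9 − 34/6 = -4/3 ≈ -1.3333.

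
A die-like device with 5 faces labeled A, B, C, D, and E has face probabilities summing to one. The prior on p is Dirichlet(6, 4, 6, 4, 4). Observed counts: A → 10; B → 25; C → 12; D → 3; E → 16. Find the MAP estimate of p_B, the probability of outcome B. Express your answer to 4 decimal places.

MAP estimate of p_B = 0.3294

The posterior is Dirichlet(αᵢ + nᵢ) = Dirichlet(16, 29, 18, 7, 20).
For a Dirichlet(a₁,…,a_K) with all aᵢ > 1, the mode has j-th component (aⱼ − 1)/(Σaᵢ − K).
Here Σaᵢ = 90 and K = 5, so p_B = (29 − 1)/(90 − 5) = 28/85 ≈ 0.3294.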